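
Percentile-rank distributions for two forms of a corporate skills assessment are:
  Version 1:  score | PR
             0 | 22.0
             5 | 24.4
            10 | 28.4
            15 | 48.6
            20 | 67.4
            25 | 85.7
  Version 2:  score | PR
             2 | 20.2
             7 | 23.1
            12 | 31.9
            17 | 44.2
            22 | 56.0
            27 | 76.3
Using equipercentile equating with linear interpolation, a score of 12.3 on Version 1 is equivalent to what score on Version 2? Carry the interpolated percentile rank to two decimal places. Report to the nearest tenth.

14.4

PR of 12.3 on Version 1: 28.4 + (12.3 − 10)/(15 − 10) × (48.6 − 28.4) = 37.69
On Version 2, PR 37.69 falls between score 12 (PR 31.9) and 17 (PR 44.2).
Interpolate: 12 + (37.69 − 31.9)/(44.2 − 31.9) × (17 − 12) = 14.4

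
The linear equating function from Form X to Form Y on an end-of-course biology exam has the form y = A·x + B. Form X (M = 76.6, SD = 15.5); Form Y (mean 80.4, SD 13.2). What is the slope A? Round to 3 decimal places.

A = SD_Y / SD_X = 13.2 / 15.5 = 0.852

0.852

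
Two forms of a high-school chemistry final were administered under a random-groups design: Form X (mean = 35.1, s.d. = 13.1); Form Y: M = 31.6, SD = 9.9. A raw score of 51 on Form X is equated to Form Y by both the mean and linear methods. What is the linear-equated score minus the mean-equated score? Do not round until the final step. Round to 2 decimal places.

-3.88

Mean-equated: 51 + (31.6 − 35.1) = 47.50
Linear-equated: (9.9/13.1)(51 − 35.1) + 31.6 = 43.616
Difference = 43.616 − 47.50 = -3.88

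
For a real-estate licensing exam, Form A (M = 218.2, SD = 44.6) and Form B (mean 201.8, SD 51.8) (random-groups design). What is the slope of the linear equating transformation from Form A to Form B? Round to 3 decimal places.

1.161

A = SD_Y / SD_X = 51.8 / 44.6 = 1.161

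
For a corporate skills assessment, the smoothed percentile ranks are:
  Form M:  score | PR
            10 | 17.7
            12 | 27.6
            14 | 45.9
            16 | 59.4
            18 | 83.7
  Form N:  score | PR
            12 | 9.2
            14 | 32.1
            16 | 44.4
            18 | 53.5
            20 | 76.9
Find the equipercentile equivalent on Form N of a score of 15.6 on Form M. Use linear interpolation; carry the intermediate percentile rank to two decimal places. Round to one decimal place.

PR of 15.6 on Form M: 45.9 + (15.6 − 14)/(16 − 14) × (59.4 − 45.9) = 56.70
On Form N, PR 56.70 falls between score 18 (PR 53.5) and 20 (PR 76.9).
Interpolate: 18 + (56.70 − 53.5)/(76.9 − 53.5) × (20 − 18) = 18.3

18.3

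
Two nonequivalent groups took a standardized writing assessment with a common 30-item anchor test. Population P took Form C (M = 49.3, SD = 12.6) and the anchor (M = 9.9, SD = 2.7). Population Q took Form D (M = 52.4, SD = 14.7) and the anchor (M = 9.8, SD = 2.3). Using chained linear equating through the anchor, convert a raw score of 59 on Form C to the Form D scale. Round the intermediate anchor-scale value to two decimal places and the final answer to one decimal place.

Form C → anchor (Population P): v = (2.7/12.6)(59 − 49.3) + 9.9 = 11.98
anchor → Form D (Population Q): y = (14.7/2.3)(11.98 − 9.8) + 52.4 = 66.3

66.3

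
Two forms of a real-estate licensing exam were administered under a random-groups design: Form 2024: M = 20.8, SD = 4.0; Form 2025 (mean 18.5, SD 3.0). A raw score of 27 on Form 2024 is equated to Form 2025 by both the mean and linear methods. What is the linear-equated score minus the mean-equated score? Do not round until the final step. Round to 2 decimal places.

Mean-equated: 27 + (18.5 − 20.8) = 24.70
Linear-equated: (3.0/4.0)(27 − 20.8) + 18.5 = 23.150
Difference = 23.150 − 24.70 = -1.55

-1.55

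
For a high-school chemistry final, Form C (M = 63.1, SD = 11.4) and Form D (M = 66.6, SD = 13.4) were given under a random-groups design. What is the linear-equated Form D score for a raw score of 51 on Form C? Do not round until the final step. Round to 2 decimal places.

52.38

Linear equating: y = (SD_Y/SD_X)(x − M_X) + M_Y
y = (13.4/11.4)(51 − 63.1) + 66.6
y = 1.175439 × -12.1 + 66.6 = -14.2228 + 66.6 = 52.38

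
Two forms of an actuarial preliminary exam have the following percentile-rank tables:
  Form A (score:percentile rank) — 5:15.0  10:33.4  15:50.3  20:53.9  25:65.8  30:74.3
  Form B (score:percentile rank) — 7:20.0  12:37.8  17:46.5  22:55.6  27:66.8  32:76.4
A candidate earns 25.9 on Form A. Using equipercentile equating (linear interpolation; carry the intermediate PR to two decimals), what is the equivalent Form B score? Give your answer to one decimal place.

PR of 25.9 on Form A: 65.8 + (25.9 − 25)/(30 − 25) × (74.3 − 65.8) = 67.33
On Form B, PR 67.33 falls between score 27 (PR 66.8) and 32 (PR 76.4).
Interpolate: 27 + (67.33 − 66.8)/(76.4 − 66.8) × (32 − 27) = 27.3

27.3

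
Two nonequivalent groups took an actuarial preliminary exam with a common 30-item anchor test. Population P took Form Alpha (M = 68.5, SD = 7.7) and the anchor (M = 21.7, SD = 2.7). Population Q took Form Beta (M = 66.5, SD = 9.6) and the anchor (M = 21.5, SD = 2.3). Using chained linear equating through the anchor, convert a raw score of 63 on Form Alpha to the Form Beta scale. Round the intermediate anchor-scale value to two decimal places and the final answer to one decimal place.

Form Alpha → anchor (Population P): v = (2.7/7.7)(63 − 68.5) + 21.7 = 19.77
anchor → Form Beta (Population Q): y = (9.6/2.3)(19.77 − 21.5) + 66.5 = 59.3

59.3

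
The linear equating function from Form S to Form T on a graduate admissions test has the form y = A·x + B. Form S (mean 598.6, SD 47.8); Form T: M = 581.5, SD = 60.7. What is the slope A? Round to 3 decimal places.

1.270

A = SD_Y / SD_X = 60.7 / 47.8 = 1.270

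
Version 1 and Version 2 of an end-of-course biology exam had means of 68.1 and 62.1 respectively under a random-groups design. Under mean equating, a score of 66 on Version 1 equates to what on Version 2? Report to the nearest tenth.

Mean equating: y = x + (M_Y − M_X) = 66 + (62.1 − 68.1) = 60.0

60.0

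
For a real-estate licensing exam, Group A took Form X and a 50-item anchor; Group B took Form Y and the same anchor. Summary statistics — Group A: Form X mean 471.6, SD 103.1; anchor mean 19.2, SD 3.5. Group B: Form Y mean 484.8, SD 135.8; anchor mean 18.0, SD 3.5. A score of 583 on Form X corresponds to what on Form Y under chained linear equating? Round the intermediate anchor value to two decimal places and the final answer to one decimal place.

678.0

Form X → anchor (Group A): v = (3.5/103.1)(583 − 471.6) + 19.2 = 22.98
anchor → Form Y (Group B): y = (135.8/3.5)(22.98 − 18.0) + 484.8 = 678.0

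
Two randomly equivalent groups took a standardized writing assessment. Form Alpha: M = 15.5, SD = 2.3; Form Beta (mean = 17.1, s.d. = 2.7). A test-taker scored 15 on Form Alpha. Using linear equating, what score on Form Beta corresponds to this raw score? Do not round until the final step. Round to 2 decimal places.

16.51

Linear equating: y = (SD_Y/SD_X)(x − M_X) + M_Y
y = (2.7/2.3)(15 − 15.5) + 17.1
y = 1.173913 × -0.5 + 17.1 = -0.5870 + 17.1 = 16.51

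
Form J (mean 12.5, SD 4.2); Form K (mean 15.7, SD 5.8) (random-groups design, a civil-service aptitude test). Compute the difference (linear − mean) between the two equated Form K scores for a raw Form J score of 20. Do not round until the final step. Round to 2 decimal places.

Mean-equated: 20 + (15.7 − 12.5) = 23.20
Linear-equated: (5.8/4.2)(20 − 12.5) + 15.7 = 26.057
Difference = 26.057 − 23.20 = 2.86

2.86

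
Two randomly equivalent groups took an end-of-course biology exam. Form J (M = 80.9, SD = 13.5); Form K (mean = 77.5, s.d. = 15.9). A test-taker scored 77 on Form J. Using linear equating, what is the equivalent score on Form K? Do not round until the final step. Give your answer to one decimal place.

Linear equating: y = (SD_Y/SD_X)(x − M_X) + M_Y
y = (15.9/13.5)(77 − 80.9) + 77.5
y = 1.177778 × -3.9 + 77.5 = -4.5933 + 77.5 = 72.9

72.9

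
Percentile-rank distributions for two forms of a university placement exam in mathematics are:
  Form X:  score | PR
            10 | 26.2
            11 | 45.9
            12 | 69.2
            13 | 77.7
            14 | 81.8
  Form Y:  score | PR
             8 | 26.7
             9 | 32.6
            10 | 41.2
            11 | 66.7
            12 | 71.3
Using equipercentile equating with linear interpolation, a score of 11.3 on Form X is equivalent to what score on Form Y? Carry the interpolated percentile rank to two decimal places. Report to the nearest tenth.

10.5

PR of 11.3 on Form X: 45.9 + (11.3 − 11)/(12 − 11) × (69.2 − 45.9) = 52.89
On Form Y, PR 52.89 falls between score 10 (PR 41.2) and 11 (PR 66.7).
Interpolate: 10 + (52.89 − 41.2)/(66.7 − 41.2) × (11 − 10) = 10.5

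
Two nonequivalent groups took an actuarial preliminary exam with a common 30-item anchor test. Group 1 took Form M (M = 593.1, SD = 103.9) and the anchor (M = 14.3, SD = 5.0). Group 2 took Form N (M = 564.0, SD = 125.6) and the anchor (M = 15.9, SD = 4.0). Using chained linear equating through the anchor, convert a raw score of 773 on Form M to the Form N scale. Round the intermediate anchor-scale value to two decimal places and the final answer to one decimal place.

785.7

Form M → anchor (Group 1): v = (5.0/103.9)(773 − 593.1) + 14.3 = 22.96
anchor → Form N (Group 2): y = (125.6/4.0)(22.96 − 15.9) + 564.0 = 785.7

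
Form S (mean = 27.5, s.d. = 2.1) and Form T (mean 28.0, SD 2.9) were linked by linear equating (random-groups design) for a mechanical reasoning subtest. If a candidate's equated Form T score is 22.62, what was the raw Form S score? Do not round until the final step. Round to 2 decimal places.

Invert y = (SD_Y/SD_X)(x − M_X) + M_Y:
x = (SD_X/SD_Y)(y − M_Y) + M_X = (2.1/2.9)(22.62 − 28.0) + 27.5
x = 0.724138 × -5.380 + 27.5 = 23.60

23.60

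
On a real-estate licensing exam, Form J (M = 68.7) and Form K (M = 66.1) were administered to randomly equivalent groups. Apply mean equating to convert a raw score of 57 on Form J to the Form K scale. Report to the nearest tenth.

Mean equating: y = x + (M_Y − M_X) = 57 + (66.1 − 68.7) = 54.4

54.4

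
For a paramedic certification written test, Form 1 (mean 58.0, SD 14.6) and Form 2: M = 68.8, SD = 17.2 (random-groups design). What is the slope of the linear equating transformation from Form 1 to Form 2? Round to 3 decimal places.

A = SD_Y / SD_X = 17.2 / 14.6 = 1.178

1.178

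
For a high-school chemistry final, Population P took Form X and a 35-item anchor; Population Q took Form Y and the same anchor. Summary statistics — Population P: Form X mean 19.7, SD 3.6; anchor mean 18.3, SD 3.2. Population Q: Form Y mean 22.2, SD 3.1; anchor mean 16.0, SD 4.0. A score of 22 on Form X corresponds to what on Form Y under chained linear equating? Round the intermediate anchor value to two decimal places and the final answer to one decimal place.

Form X → anchor (Population P): v = (3.2/3.6)(22 − 19.7) + 18.3 = 20.34
anchor → Form Y (Population Q): y = (3.1/4.0)(20.34 − 16.0) + 22.2 = 25.6

25.6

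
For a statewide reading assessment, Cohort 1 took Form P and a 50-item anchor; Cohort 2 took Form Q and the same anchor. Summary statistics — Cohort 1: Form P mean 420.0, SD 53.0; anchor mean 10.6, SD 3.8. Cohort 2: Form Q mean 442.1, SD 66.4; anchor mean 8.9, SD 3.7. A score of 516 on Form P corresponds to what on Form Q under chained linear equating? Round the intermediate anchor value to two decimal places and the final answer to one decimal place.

Form P → anchor (Cohort 1): v = (3.8/53.0)(516 − 420.0) + 10.6 = 17.48
anchor → Form Q (Cohort 2): y = (66.4/3.7)(17.48 − 8.9) + 442.1 = 596.1

596.1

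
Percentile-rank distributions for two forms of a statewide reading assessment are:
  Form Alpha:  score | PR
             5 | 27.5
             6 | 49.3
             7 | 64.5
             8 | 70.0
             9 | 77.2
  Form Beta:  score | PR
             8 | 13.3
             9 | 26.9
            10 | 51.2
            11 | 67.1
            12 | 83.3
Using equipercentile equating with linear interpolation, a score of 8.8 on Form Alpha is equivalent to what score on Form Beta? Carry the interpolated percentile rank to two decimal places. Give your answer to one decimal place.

11.5

PR of 8.8 on Form Alpha: 70.0 + (8.8 − 8)/(9 − 8) × (77.2 − 70.0) = 75.76
On Form Beta, PR 75.76 falls between score 11 (PR 67.1) and 12 (PR 83.3).
Interpolate: 11 + (75.76 − 67.1)/(83.3 − 67.1) × (12 − 11) = 11.5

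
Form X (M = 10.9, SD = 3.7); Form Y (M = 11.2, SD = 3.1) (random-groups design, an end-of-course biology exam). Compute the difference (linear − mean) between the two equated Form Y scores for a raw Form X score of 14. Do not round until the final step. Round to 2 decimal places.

Mean-equated: 14 + (11.2 − 10.9) = 14.30
Linear-equated: (3.1/3.7)(14 − 10.9) + 11.2 = 13.797
Difference = 13.797 − 14.30 = -0.50

-0.50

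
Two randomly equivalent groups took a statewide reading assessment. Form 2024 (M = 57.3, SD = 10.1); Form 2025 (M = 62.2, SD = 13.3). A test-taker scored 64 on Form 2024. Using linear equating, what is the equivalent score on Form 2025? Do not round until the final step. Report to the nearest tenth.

Linear equating: y = (SD_Y/SD_X)(x − M_X) + M_Y
y = (13.3/10.1)(64 − 57.3) + 62.2
y = 1.316832 × 6.7 + 62.2 = 8.8228 + 62.2 = 71.0

71.0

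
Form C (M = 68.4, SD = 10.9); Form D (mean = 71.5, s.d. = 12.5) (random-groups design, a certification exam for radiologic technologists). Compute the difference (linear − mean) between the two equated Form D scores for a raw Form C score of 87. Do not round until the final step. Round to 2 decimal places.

2.73

Mean-equated: 87 + (71.5 − 68.4) = 90.10
Linear-equated: (12.5/10.9)(87 − 68.4) + 71.5 = 92.830
Difference = 92.830 − 90.10 = 2.73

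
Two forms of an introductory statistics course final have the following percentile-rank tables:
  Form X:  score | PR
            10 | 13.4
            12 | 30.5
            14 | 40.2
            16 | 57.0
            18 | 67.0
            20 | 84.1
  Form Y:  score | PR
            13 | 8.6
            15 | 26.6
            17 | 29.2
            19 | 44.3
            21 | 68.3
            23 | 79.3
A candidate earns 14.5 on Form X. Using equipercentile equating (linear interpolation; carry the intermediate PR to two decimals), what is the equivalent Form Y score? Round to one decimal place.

PR of 14.5 on Form X: 40.2 + (14.5 − 14)/(16 − 14) × (57.0 − 40.2) = 44.40
On Form Y, PR 44.40 falls between score 19 (PR 44.3) and 21 (PR 68.3).
Interpolate: 19 + (44.40 − 44.3)/(68.3 − 44.3) × (21 − 19) = 19.0

19.0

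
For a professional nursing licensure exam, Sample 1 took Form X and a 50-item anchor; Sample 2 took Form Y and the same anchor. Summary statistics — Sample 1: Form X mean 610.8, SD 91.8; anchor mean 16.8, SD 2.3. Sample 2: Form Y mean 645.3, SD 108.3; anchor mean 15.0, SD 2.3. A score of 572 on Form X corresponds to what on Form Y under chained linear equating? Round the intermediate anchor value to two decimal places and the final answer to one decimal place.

Form X → anchor (Sample 1): v = (2.3/91.8)(572 − 610.8) + 16.8 = 15.83
anchor → Form Y (Sample 2): y = (108.3/2.3)(15.83 − 15.0) + 645.3 = 684.4

684.4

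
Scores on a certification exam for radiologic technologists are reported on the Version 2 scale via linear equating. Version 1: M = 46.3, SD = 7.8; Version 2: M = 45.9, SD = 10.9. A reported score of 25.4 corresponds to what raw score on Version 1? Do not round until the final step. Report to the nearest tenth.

Invert y = (SD_Y/SD_X)(x − M_X) + M_Y:
x = (SD_X/SD_Y)(y − M_Y) + M_X = (7.8/10.9)(25.4 − 45.9) + 46.3
x = 0.715596 × -20.500 + 46.3 = 31.6

31.6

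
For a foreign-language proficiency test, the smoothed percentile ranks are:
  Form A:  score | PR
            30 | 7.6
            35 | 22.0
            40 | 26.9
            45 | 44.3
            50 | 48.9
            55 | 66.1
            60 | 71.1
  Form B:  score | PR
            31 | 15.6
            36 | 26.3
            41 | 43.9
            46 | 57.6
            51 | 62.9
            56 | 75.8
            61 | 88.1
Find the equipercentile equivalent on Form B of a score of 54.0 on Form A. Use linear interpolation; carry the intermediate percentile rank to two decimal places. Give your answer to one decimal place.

50.8

PR of 54.0 on Form A: 48.9 + (54.0 − 50)/(55 − 50) × (66.1 − 48.9) = 62.66
On Form B, PR 62.66 falls between score 46 (PR 57.6) and 51 (PR 62.9).
Interpolate: 46 + (62.66 − 57.6)/(62.9 − 57.6) × (51 − 46) = 50.8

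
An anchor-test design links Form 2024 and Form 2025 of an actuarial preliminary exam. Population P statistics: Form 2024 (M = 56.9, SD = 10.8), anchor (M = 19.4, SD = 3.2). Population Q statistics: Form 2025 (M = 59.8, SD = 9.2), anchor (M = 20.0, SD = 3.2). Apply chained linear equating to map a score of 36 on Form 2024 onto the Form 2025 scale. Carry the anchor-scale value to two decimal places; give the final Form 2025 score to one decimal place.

Form 2024 → anchor (Population P): v = (3.2/10.8)(36 − 56.9) + 19.4 = 13.21
anchor → Form 2025 (Population Q): y = (9.2/3.2)(13.21 − 20.0) + 59.8 = 40.3

40.3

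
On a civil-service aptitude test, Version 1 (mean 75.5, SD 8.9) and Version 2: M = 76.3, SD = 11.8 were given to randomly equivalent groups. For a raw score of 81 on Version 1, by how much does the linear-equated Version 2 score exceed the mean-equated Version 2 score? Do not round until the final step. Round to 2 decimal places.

Mean-equated: 81 + (76.3 − 75.5) = 81.80
Linear-equated: (11.8/8.9)(81 − 75.5) + 76.3 = 83.592
Difference = 83.592 − 81.80 = 1.79

1.79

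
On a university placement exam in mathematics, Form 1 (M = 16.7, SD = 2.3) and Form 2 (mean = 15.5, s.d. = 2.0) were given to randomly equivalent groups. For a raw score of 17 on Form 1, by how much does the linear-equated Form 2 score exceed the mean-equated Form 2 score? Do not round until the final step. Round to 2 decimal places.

-0.04

Mean-equated: 17 + (15.5 − 16.7) = 15.80
Linear-equated: (2.0/2.3)(17 − 16.7) + 15.5 = 15.761
Difference = 15.761 − 15.80 = -0.04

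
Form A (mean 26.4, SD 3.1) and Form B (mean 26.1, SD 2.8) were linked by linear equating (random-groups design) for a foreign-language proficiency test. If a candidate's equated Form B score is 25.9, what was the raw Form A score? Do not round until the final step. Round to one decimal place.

Invert y = (SD_Y/SD_X)(x − M_X) + M_Y:
x = (SD_X/SD_Y)(y − M_Y) + M_X = (3.1/2.8)(25.9 − 26.1) + 26.4
x = 1.107143 × -0.200 + 26.4 = 26.2

26.2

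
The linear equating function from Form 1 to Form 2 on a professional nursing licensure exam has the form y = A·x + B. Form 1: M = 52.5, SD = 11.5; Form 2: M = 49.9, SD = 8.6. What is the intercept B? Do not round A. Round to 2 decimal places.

A = SD_Y / SD_X = 8.6 / 11.5 = 0.747826
B = M_Y − A·M_X = 49.9 − 0.747826 × 52.5 = 10.64

10.64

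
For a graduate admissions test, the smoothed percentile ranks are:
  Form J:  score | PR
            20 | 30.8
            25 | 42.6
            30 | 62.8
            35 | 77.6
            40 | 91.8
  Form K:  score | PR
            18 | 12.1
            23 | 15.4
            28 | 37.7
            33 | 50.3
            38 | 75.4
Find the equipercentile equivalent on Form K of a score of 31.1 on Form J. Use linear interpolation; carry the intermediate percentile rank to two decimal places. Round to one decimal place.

PR of 31.1 on Form J: 62.8 + (31.1 − 30)/(35 − 30) × (77.6 − 62.8) = 66.06
On Form K, PR 66.06 falls between score 33 (PR 50.3) and 38 (PR 75.4).
Interpolate: 33 + (66.06 − 50.3)/(75.4 − 50.3) × (38 − 33) = 36.1

36.1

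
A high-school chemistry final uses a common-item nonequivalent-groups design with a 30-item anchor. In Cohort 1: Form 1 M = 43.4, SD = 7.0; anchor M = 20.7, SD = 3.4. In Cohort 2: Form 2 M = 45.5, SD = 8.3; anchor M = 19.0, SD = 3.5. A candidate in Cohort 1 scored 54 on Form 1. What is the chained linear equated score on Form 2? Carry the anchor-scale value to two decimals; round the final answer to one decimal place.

61.7

Form 1 → anchor (Cohort 1): v = (3.4/7.0)(54 − 43.4) + 20.7 = 25.85
anchor → Form 2 (Cohort 2): y = (8.3/3.5)(25.85 − 19.0) + 45.5 = 61.7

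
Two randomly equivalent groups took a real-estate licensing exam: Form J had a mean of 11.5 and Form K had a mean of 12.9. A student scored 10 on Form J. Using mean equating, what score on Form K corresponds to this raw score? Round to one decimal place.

Mean equating: y = x + (M_Y − M_X) = 10 + (12.9 − 11.5) = 11.4

11.4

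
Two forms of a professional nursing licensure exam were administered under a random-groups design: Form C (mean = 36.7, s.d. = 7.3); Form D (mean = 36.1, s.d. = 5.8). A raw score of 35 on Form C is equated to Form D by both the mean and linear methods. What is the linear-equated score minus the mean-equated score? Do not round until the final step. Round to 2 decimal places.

Mean-equated: 35 + (36.1 − 36.7) = 34.40
Linear-equated: (5.8/7.3)(35 − 36.7) + 36.1 = 34.749
Difference = 34.749 − 34.40 = 0.35

0.35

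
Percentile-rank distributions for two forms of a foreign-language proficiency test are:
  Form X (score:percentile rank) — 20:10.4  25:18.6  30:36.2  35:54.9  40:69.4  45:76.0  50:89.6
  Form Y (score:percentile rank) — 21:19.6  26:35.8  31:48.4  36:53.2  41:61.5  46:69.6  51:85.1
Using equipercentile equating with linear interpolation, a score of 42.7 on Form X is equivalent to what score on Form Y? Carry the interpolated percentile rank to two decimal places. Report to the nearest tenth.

47.1

PR of 42.7 on Form X: 69.4 + (42.7 − 40)/(45 − 40) × (76.0 − 69.4) = 72.96
On Form Y, PR 72.96 falls between score 46 (PR 69.6) and 51 (PR 85.1).
Interpolate: 46 + (72.96 − 69.6)/(85.1 − 69.6) × (51 − 46) = 47.1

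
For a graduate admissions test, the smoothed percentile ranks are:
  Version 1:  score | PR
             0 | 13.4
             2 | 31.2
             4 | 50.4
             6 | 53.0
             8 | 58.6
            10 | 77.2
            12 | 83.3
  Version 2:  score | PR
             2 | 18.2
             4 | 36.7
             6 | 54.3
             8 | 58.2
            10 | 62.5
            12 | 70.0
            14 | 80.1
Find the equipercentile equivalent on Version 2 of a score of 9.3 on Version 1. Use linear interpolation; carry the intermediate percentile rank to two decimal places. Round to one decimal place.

PR of 9.3 on Version 1: 58.6 + (9.3 − 8)/(10 − 8) × (77.2 − 58.6) = 70.69
On Version 2, PR 70.69 falls between score 12 (PR 70.0) and 14 (PR 80.1).
Interpolate: 12 + (70.69 − 70.0)/(80.1 − 70.0) × (14 − 12) = 12.1

12.1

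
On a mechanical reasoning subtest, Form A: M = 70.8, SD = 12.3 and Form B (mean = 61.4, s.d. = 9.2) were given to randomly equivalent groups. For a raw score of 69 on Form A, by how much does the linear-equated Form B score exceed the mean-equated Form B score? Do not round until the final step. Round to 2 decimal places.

Mean-equated: 69 + (61.4 − 70.8) = 59.60
Linear-equated: (9.2/12.3)(69 − 70.8) + 61.4 = 60.054
Difference = 60.054 − 59.60 = 0.45

0.45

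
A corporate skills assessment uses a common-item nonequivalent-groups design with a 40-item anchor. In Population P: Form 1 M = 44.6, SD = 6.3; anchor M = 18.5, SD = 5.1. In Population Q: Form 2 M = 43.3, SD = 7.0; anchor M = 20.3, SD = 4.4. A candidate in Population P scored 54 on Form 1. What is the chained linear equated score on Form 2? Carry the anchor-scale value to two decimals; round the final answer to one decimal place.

Form 1 → anchor (Population P): v = (5.1/6.3)(54 − 44.6) + 18.5 = 26.11
anchor → Form 2 (Population Q): y = (7.0/4.4)(26.11 − 20.3) + 43.3 = 52.5

52.5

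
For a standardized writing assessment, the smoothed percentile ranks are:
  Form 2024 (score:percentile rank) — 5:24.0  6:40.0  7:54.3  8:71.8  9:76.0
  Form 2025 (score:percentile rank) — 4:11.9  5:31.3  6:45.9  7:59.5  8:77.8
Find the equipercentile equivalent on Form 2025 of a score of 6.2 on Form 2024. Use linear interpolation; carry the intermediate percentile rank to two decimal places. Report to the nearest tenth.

5.8

PR of 6.2 on Form 2024: 40.0 + (6.2 − 6)/(7 − 6) × (54.3 − 40.0) = 42.86
On Form 2025, PR 42.86 falls between score 5 (PR 31.3) and 6 (PR 45.9).
Interpolate: 5 + (42.86 − 31.3)/(45.9 − 31.3) × (6 − 5) = 5.8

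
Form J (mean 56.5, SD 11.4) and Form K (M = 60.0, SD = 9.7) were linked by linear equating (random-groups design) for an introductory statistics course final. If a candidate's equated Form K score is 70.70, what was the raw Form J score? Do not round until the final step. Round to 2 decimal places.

Invert y = (SD_Y/SD_X)(x − M_X) + M_Y:
x = (SD_X/SD_Y)(y − M_Y) + M_X = (11.4/9.7)(70.70 − 60.0) + 56.5
x = 1.175258 × 10.700 + 56.5 = 69.08

69.08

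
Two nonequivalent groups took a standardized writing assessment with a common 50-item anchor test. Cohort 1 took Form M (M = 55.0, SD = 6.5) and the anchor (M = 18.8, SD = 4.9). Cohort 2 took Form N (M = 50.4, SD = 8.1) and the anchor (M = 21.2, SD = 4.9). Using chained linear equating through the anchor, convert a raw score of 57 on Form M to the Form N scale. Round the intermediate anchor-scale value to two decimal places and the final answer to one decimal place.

Form M → anchor (Cohort 1): v = (4.9/6.5)(57 − 55.0) + 18.8 = 20.31
anchor → Form N (Cohort 2): y = (8.1/4.9)(20.31 − 21.2) + 50.4 = 48.9

48.9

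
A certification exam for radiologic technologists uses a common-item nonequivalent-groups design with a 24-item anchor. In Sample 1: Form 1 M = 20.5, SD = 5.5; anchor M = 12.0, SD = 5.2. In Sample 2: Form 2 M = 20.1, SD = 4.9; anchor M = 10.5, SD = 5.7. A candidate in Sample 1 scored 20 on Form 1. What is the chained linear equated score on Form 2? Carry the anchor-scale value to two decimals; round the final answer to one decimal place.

Form 1 → anchor (Sample 1): v = (5.2/5.5)(20 − 20.5) + 12.0 = 11.53
anchor → Form 2 (Sample 2): y = (4.9/5.7)(11.53 − 10.5) + 20.1 = 21.0

21.0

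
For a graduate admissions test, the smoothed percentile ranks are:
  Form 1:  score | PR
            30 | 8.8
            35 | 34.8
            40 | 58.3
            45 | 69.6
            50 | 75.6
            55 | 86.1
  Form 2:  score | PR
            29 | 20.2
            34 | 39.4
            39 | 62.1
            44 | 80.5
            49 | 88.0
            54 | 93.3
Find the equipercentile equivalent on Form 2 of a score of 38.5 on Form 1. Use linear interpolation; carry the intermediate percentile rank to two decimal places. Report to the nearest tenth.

36.6

PR of 38.5 on Form 1: 34.8 + (38.5 − 35)/(40 − 35) × (58.3 − 34.8) = 51.25
On Form 2, PR 51.25 falls between score 34 (PR 39.4) and 39 (PR 62.1).
Interpolate: 34 + (51.25 − 39.4)/(62.1 − 39.4) × (39 − 34) = 36.6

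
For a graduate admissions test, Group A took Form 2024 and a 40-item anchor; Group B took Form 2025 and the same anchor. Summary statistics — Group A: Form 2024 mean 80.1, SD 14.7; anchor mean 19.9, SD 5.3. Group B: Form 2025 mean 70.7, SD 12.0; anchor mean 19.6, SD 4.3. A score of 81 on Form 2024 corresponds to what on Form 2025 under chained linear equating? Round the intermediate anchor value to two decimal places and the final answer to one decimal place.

72.4

Form 2024 → anchor (Group A): v = (5.3/14.7)(81 − 80.1) + 19.9 = 20.22
anchor → Form 2025 (Group B): y = (12.0/4.3)(20.22 − 19.6) + 70.7 = 72.4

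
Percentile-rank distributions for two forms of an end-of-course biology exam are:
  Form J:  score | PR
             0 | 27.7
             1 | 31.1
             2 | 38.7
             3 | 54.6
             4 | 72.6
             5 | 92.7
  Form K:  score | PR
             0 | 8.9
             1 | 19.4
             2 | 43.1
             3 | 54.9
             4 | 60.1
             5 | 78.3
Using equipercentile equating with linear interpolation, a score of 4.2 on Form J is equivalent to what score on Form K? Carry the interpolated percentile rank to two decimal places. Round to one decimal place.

4.9

PR of 4.2 on Form J: 72.6 + (4.2 − 4)/(5 − 4) × (92.7 − 72.6) = 76.62
On Form K, PR 76.62 falls between score 4 (PR 60.1) and 5 (PR 78.3).
Interpolate: 4 + (76.62 − 60.1)/(78.3 − 60.1) × (5 − 4) = 4.9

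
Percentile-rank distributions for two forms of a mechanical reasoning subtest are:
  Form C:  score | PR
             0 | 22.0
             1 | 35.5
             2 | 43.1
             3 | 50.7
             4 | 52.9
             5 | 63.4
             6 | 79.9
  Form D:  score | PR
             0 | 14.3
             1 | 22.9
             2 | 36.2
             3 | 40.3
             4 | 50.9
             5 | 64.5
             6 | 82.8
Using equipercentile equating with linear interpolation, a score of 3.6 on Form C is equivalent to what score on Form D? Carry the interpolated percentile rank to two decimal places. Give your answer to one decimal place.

PR of 3.6 on Form C: 50.7 + (3.6 − 3)/(4 − 3) × (52.9 − 50.7) = 52.02
On Form D, PR 52.02 falls between score 4 (PR 50.9) and 5 (PR 64.5).
Interpolate: 4 + (52.02 − 50.9)/(64.5 − 50.9) × (5 − 4) = 4.1

4.1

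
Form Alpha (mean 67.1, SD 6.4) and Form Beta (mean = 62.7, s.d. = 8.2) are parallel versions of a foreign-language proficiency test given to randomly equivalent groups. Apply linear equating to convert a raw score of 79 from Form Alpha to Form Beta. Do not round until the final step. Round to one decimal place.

Linear equating: y = (SD_Y/SD_X)(x − M_X) + M_Y
y = (8.2/6.4)(79 − 67.1) + 62.7
y = 1.281250 × 11.9 + 62.7 = 15.2469 + 62.7 = 77.9

77.9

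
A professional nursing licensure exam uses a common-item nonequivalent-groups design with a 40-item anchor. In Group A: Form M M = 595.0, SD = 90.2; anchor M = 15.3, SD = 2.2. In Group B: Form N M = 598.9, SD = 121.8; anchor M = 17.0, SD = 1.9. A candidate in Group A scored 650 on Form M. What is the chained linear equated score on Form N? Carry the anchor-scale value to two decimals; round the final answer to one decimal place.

Form M → anchor (Group A): v = (2.2/90.2)(650 − 595.0) + 15.3 = 16.64
anchor → Form N (Group B): y = (121.8/1.9)(16.64 − 17.0) + 598.9 = 575.8

575.8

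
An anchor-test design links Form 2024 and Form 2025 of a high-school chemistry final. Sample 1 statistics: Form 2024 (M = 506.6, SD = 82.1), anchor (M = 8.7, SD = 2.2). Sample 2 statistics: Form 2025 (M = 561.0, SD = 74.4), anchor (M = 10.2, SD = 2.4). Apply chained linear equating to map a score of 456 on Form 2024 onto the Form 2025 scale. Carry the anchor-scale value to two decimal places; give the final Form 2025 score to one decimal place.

472.3

Form 2024 → anchor (Sample 1): v = (2.2/82.1)(456 − 506.6) + 8.7 = 7.34
anchor → Form 2025 (Sample 2): y = (74.4/2.4)(7.34 − 10.2) + 561.0 = 472.3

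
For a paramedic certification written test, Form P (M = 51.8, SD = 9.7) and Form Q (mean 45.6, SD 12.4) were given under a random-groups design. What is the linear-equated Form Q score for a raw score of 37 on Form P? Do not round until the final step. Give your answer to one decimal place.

Linear equating: y = (SD_Y/SD_X)(x − M_X) + M_Y
y = (12.4/9.7)(37 − 51.8) + 45.6
y = 1.278351 × -14.8 + 45.6 = -18.9196 + 45.6 = 26.7

26.7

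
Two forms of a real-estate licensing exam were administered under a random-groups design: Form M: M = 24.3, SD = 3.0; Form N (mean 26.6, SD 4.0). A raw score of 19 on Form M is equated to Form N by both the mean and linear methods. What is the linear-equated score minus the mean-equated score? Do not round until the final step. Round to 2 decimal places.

-1.77

Mean-equated: 19 + (26.6 − 24.3) = 21.30
Linear-equated: (4.0/3.0)(19 − 24.3) + 26.6 = 19.533
Difference = 19.533 − 21.30 = -1.77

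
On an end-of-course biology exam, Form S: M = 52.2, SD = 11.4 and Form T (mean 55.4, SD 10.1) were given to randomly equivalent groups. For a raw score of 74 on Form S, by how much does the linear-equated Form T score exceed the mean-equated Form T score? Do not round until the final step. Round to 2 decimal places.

-2.49

Mean-equated: 74 + (55.4 − 52.2) = 77.20
Linear-equated: (10.1/11.4)(74 − 52.2) + 55.4 = 74.714
Difference = 74.714 − 77.20 = -2.49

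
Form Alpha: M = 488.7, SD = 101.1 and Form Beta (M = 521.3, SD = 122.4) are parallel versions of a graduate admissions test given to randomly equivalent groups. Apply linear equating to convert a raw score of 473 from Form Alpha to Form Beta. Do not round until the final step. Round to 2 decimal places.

502.29

Linear equating: y = (SD_Y/SD_X)(x − M_X) + M_Y
y = (122.4/101.1)(473 − 488.7) + 521.3
y = 1.210682 × -15.7 + 521.3 = -19.0077 + 521.3 = 502.29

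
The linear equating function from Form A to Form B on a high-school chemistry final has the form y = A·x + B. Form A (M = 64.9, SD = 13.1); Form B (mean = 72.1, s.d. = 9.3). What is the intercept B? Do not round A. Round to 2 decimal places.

A = SD_Y / SD_X = 9.3 / 13.1 = 0.709924
B = M_Y − A·M_X = 72.1 − 0.709924 × 64.9 = 26.03

26.03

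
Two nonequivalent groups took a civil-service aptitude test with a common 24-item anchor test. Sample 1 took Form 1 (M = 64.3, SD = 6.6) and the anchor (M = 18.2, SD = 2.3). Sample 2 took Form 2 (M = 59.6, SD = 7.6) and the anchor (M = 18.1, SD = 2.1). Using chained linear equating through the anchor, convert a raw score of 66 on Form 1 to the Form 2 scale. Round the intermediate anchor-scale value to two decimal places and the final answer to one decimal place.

Form 1 → anchor (Sample 1): v = (2.3/6.6)(66 − 64.3) + 18.2 = 18.79
anchor → Form 2 (Sample 2): y = (7.6/2.1)(18.79 − 18.1) + 59.6 = 62.1

62.1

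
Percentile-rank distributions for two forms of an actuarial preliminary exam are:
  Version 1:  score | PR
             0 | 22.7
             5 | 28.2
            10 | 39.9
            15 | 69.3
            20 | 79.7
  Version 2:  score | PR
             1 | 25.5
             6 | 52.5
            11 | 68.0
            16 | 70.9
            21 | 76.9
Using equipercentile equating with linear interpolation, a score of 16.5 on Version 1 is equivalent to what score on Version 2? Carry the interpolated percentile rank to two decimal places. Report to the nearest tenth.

17.3

PR of 16.5 on Version 1: 69.3 + (16.5 − 15)/(20 − 15) × (79.7 − 69.3) = 72.42
On Version 2, PR 72.42 falls between score 16 (PR 70.9) and 21 (PR 76.9).
Interpolate: 16 + (72.42 − 70.9)/(76.9 − 70.9) × (21 − 16) = 17.3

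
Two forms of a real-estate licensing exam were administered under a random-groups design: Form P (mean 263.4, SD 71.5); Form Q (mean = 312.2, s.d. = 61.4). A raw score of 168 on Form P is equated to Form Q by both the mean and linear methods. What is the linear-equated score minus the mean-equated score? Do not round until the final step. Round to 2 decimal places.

13.48

Mean-equated: 168 + (312.2 − 263.4) = 216.80
Linear-equated: (61.4/71.5)(168 − 263.4) + 312.2 = 230.276
Difference = 230.276 − 216.80 = 13.48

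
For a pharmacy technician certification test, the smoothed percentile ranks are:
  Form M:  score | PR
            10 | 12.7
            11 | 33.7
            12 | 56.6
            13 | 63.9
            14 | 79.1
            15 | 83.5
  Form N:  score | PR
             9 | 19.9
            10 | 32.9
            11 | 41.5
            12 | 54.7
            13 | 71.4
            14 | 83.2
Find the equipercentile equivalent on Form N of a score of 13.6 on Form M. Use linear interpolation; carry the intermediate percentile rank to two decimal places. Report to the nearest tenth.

PR of 13.6 on Form M: 63.9 + (13.6 − 13)/(14 − 13) × (79.1 − 63.9) = 73.02
On Form N, PR 73.02 falls between score 13 (PR 71.4) and 14 (PR 83.2).
Interpolate: 13 + (73.02 − 71.4)/(83.2 − 71.4) × (14 − 13) = 13.1

13.1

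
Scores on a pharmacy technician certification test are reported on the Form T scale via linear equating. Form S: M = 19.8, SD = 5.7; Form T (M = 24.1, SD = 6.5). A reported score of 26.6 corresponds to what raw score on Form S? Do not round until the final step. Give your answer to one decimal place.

Invert y = (SD_Y/SD_X)(x − M_X) + M_Y:
x = (SD_X/SD_Y)(y − M_Y) + M_X = (5.7/6.5)(26.6 − 24.1) + 19.8
x = 0.876923 × 2.500 + 19.8 = 22.0

22.0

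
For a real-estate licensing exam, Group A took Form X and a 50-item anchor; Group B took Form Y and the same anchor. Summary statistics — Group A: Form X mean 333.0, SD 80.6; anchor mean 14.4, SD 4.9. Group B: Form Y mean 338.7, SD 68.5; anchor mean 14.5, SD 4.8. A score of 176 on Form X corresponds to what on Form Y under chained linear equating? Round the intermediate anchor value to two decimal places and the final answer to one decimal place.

201.1

Form X → anchor (Group A): v = (4.9/80.6)(176 − 333.0) + 14.4 = 4.86
anchor → Form Y (Group B): y = (68.5/4.8)(4.86 − 14.5) + 338.7 = 201.1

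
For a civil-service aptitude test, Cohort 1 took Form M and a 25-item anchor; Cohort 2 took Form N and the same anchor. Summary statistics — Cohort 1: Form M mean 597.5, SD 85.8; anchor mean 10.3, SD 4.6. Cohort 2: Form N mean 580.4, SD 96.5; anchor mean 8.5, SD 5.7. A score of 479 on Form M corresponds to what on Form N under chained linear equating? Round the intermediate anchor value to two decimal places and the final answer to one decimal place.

503.4

Form M → anchor (Cohort 1): v = (4.6/85.8)(479 − 597.5) + 10.3 = 3.95
anchor → Form N (Cohort 2): y = (96.5/5.7)(3.95 − 8.5) + 580.4 = 503.4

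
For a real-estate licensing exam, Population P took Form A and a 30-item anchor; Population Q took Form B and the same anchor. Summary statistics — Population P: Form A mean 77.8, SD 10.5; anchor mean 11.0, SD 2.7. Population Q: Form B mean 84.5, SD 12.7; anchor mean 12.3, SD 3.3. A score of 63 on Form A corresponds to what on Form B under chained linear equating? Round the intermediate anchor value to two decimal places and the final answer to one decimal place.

Form A → anchor (Population P): v = (2.7/10.5)(63 − 77.8) + 11.0 = 7.19
anchor → Form B (Population Q): y = (12.7/3.3)(7.19 − 12.3) + 84.5 = 64.8

64.8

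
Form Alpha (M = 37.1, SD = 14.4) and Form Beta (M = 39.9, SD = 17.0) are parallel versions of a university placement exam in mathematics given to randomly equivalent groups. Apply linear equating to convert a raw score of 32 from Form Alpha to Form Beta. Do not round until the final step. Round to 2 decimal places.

33.88

Linear equating: y = (SD_Y/SD_X)(x − M_X) + M_Y
y = (17.0/14.4)(32 − 37.1) + 39.9
y = 1.180556 × -5.1 + 39.9 = -6.0208 + 39.9 = 33.88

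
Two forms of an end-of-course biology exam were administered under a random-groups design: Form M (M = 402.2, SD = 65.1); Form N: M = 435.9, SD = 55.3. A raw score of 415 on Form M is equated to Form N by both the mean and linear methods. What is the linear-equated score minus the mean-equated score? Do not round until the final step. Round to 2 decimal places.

-1.93

Mean-equated: 415 + (435.9 − 402.2) = 448.70
Linear-equated: (55.3/65.1)(415 − 402.2) + 435.9 = 446.773
Difference = 446.773 − 448.70 = -1.93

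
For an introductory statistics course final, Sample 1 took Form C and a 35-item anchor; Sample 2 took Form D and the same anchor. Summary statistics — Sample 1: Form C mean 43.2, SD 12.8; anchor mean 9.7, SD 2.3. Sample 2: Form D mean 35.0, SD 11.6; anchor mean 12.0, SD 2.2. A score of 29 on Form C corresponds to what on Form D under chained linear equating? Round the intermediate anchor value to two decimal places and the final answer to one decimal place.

Form C → anchor (Sample 1): v = (2.3/12.8)(29 − 43.2) + 9.7 = 7.15
anchor → Form D (Sample 2): y = (11.6/2.2)(7.15 − 12.0) + 35.0 = 9.4

9.4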